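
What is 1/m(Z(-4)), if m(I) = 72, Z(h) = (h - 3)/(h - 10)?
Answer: 1/72 ≈ 0.013889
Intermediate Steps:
Z(h) = (-3 + h)/(-10 + h)
1/m(Z(-4)) = 1/72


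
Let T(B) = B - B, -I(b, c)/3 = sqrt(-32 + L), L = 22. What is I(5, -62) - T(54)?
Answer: -3*I*sqrt(10) ≈ -9.4868*I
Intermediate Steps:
I(b, c) = -3*I*sqrt(10) (I(b, c) = -3*sqrt(-32 + 22) = -3*I*sqrt(10))
T(B) = 0
I(5, -62) - T(54) = -3*I*sqrt(10) - 1*0 = -3*I*sqrt(10) + 0 = -3*I*sqrt(10)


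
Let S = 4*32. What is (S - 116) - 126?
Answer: -114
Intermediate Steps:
S = 128
(S - 116) - 126 = (128 - 116) - 126 = 12 - 126 = -114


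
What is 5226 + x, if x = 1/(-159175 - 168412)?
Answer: 1711969661/327587 ≈ 5226.0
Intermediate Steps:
x = -1/327587 (x = 1/(-327587) = -1/327587 ≈ -3.0526e-6)
5226 + x = 5226 - 1/327587 = 1711969661/327587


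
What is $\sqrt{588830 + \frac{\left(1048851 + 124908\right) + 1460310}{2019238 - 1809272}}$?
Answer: $\frac{\sqrt{25959548253219134}}{209966} \approx 767.36$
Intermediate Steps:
$\sqrt{588830 + \frac{\left(1048851 + 124908\right) + 1460310}{2019238 - 1809272}} = \sqrt{588830 + \frac{1173759 + 1460310}{2019238 - 1809272}} = \sqrt{588830 + \frac{2634069}{209966}} = \sqrt{\frac{123636913849}{209966}} = \frac{\sqrt{25959548253219134}}{209966}$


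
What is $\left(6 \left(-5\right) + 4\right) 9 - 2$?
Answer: $-236$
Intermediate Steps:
$\left(6 \left(-5\right) + 4\right) 9 - 2 = \left(-30 + 4\right) 9 - 2 = \left(-26\right) 9 - 2 = -234 - 2 = -236$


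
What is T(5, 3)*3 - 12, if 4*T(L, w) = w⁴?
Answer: 195/4 ≈ 48.750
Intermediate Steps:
T(L, w) = w⁴/4
T(5, 3)*3 - 12 = ((¼)*3⁴)*3 - 12 = ((¼)*81)*3 - 12 = (81/4)*3 - 12 = 243/4 - 12 = 195/4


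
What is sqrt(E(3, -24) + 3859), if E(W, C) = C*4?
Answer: sqrt(3763) ≈ 61.343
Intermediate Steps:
E(W, C) = 4*C
sqrt(E(3, -24) + 3859) = sqrt(4*(-24) + 3859) = sqrt(-96 + 3859) = sqrt(3763)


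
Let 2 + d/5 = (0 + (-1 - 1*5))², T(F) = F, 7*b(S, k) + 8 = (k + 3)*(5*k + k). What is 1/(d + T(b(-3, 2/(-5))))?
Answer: 175/29394 ≈ 0.0059536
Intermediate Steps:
b(S, k) = -8/7 + 6*k*(3 + k)/7 (b(S, k) = -8/7 + ((k + 3)*(5*k + k))/7 = -8/7 + ((3 + k)*(6*k))/7 = -8/7 + (6*k*(3 + k))/7 = -8/7 + 6*k*(3 + k)/7)
d = 170 (d = -10 + 5*(0 + (-1 - 1*5))² = -10 + 5*(0 + (-1 - 5))² = -10 + 5*(0 - 6)² = -10 + 5*(-6)² = -10 + 5*36 = -10 + 180 = 170)
1/(d + T(b(-3, 2/(-5)))) = 1/(170 + (-8/7 + 6*(2/(-5))²/7 + 18*(2/(-5))/7)) = 1/(170 + (-8/7 + 6*(2*(-⅕))²/7 + 18*(2*(-⅕))/7)) = 1/(170 + (-8/7 + 6*(-⅖)²/7 + (18/7)*(-⅖))) = 1/(170 + (-8/7 + (6/7)*(4/25) - 36/35)) = 1/(170 + (-8/7 + 24/175 - 36/35)) = 1/(170 - 356/175) = 1/(29394/175) = 175/29394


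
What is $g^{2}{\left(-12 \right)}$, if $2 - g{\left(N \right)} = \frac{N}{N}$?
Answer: $1$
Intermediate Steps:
$g{\left(N \right)} = 1$ ($g{\left(N \right)} = 2 - \frac{N}{N} = 2 - 1 = 1$)
$g^{2}{\left(-12 \right)} = 1^{2} = 1$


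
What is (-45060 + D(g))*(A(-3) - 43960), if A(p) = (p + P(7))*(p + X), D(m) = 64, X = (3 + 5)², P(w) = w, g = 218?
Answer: 1967045136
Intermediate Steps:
X = 64 (X = 8² = 64)
A(p) = (7 + p)*(64 + p) (A(p) = (p + 7)*(p + 64) = (7 + p)*(64 + p))
(-45060 + D(g))*(A(-3) - 43960) = (-45060 + 64)*((448 + (-3)² + 71*(-3)) - 43960) = -44996*((448 + 9 - 213) - 43960) = -44996*(244 - 43960) = -44996*(-43716) = 1967045136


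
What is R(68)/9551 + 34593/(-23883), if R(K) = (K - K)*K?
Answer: -11531/7961 ≈ -1.4484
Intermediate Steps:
R(K) = 0 (R(K) = 0*K = 0)
R(68)/9551 + 34593/(-23883) = 0/9551 + 34593/(-23883) = 0*(1/9551) + 34593*(-1/23883) = 0 - 11531/7961 = -11531/7961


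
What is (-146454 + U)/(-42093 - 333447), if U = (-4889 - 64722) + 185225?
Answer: 514/6259 ≈ 0.082122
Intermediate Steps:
U = 115614 (U = -69611 + 185225 = 115614)
(-146454 + U)/(-42093 - 333447) = (-146454 + 115614)/(-42093 - 333447) = -30840/(-375540) = -30840*(-1/375540) = 514/6259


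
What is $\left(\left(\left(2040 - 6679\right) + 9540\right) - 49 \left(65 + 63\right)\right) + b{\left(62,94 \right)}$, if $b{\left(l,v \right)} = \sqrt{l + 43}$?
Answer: $-1371 + \sqrt{105} \approx -1360.8$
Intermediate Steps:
$b{\left(l,v \right)} = \sqrt{43 + l}$
$\left(\left(\left(2040 - 6679\right) + 9540\right) - 49 \left(65 + 63\right)\right) + b{\left(62,94 \right)} = \left(\left(\left(2040 - 6679\right) + 9540\right) - 49 \left(65 + 63\right)\right) + \sqrt{43 + 62} = \left(\left(-4639 + 9540\right) - 6272\right) + \sqrt{105} = \left(4901 - 6272\right) + \sqrt{105} = -1371 + \sqrt{105}$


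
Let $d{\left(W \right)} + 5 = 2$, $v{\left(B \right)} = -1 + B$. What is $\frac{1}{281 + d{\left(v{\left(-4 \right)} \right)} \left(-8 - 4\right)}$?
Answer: $\frac{1}{317} \approx 0.0031546$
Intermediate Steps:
$d{\left(W \right)} = -3$ ($d{\left(W \right)} = -5 + 2 = -3$)
$\frac{1}{281 + d{\left(v{\left(-4 \right)} \right)} \left(-8 - 4\right)} = \frac{1}{281 - 3 \left(-8 - 4\right)} = \frac{1}{281 - -36} = \frac{1}{281 + 36} = \frac{1}{317}$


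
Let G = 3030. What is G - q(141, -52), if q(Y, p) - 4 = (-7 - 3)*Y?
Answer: 4436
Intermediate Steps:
q(Y, p) = 4 - 10*Y (q(Y, p) = 4 + (-7 - 3)*Y = 4 - 10*Y)
G - q(141, -52) = 3030 - (4 - 10*141) = 3030 - (4 - 1410) = 3030 - 1*(-1406) = 3030 + 1406 = 4436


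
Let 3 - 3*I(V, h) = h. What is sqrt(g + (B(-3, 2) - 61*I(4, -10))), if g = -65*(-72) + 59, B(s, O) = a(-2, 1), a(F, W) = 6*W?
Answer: sqrt(40326)/3 ≈ 66.938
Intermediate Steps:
I(V, h) = 1 - h/3
B(s, O) = 6 (B(s, O) = 6*1 = 6)
g = 4739 (g = 4680 + 59 = 4739)
sqrt(g + (B(-3, 2) - 61*I(4, -10))) = sqrt(4739 + (6 - 61*(1 - 1/3*(-10)))) = sqrt(4739 + (6 - 61*(1 + 10/3))) = sqrt(4739 + (6 - 61*13/3)) = sqrt(4739 + (6 - 793/3)) = sqrt(4739 - 775/3) = sqrt(13442/3) = sqrt(40326)/3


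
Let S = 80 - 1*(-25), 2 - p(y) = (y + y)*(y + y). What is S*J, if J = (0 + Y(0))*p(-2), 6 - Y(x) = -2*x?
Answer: -8820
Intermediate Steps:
Y(x) = 6 + 2*x (Y(x) = 6 - (-2)*x = 6 + 2*x)
p(y) = 2 - 4*y² (p(y) = 2 - (y + y)*(y + y) = 2 - 2*y*2*y = 2 - 4*y²)
S = 105 (S = 80 + 25 = 105)
J = -84 (J = (0 + (6 + 2*0))*(2 - 4*(-2)²) = (0 + (6 + 0))*(2 - 4*4) = (0 + 6)*(2 - 16) = 6*(-14) = -84)
S*J = 105*(-84) = -8820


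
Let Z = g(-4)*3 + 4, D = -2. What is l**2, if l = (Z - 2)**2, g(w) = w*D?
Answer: 456976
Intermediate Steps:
g(w) = -2*w (g(w) = w*(-2) = -2*w)
Z = 28 (Z = -2*(-4)*3 + 4 = 8*3 + 4 = 24 + 4 = 28)
l = 676 (l = (28 - 2)**2 = 26**2 = 676)
l**2 = 676**2 = 456976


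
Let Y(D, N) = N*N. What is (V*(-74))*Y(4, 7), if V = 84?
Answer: -304584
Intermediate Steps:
Y(D, N) = N²
(V*(-74))*Y(4, 7) = (84*(-74))*7² = -6216*49 = -304584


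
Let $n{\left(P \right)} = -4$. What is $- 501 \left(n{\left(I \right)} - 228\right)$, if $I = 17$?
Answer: $116232$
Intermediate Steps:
$- 501 \left(n{\left(I \right)} - 228\right) = - 501 \left(-4 - 228\right) = \left(-501\right) \left(-232\right) = 116232$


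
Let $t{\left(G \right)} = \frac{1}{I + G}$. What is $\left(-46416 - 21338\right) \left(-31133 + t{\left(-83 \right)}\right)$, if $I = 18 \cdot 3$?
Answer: $\frac{61172240932}{29} \approx 2.1094 \cdot 10^{9}$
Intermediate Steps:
$I = 54$
$t{\left(G \right)} = \frac{1}{54 + G}$
$\left(-46416 - 21338\right) \left(-31133 + t{\left(-83 \right)}\right) = \left(-46416 - 21338\right) \left(-31133 + \frac{1}{54 - 83}\right) = - 67754 \left(-31133 + \frac{1}{-29}\right) = - 67754 \left(-31133 - \frac{1}{29}\right) = \left(-67754\right) \left(- \frac{902858}{29}\right) = \frac{61172240932}{29}$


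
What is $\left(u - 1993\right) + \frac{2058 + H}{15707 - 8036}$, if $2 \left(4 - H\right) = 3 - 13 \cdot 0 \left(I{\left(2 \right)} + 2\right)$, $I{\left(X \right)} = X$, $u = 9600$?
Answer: $\frac{116710715}{15342} \approx 7607.3$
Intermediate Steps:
$H = \frac{5}{2}$ ($H = 4 - \frac{3 - 13 \cdot 0 \left(2 + 2\right)}{2} = 4 - \frac{3 - 13 \cdot 0 \cdot 4}{2} = 4 - \frac{3 - 0}{2} = 4 - \frac{3 + 0}{2} = 4 - \frac{3}{2} = \frac{5}{2} \approx 2.5$)
$\left(u - 1993\right) + \frac{2058 + H}{15707 - 8036} = \left(9600 - 1993\right) + \frac{2058 + \frac{5}{2}}{15707 - 8036} = 7607 + \frac{4121}{2 \cdot 7671} = 7607 + \frac{4121}{2} \cdot \frac{1}{7671} = 7607 + \frac{4121}{15342} = \frac{116710715}{15342}$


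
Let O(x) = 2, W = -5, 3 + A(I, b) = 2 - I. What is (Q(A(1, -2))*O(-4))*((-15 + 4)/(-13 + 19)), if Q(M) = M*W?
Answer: -110/3 ≈ -36.667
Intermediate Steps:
A(I, b) = -1 - I (A(I, b) = -3 + (2 - I) = -1 - I)
Q(M) = -5*M (Q(M) = M*(-5) = -5*M)
(Q(A(1, -2))*O(-4))*((-15 + 4)/(-13 + 19)) = (-5*(-1 - 1*1)*2)*((-15 + 4)/(-13 + 19)) = (-5*(-1 - 1)*2)*(-11/6) = (-5*(-2)*2)*(-11*1/6) = (10*2)*(-11/6) = 20*(-11/6) = -110/3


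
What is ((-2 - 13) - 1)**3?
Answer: -4096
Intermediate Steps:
((-2 - 13) - 1)**3 = (-15 - 1)**3 = (-16)**3 = -4096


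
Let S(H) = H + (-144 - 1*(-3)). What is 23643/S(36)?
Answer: -7881/35 ≈ -225.17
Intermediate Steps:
S(H) = -141 + H (S(H) = H + (-144 + 3) = H - 141 = -141 + H)
23643/S(36) = 23643/(-141 + 36) = 23643/(-105) = 23643*(-1/105) = -7881/35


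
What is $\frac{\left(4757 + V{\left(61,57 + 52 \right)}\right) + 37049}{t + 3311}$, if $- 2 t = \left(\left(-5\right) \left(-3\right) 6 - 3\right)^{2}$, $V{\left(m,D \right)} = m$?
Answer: $- \frac{83734}{947} \approx -88.42$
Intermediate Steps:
$t = - \frac{7569}{2}$ ($t = - \frac{\left(\left(-5\right) \left(-3\right) 6 - 3\right)^{2}}{2} = - \frac{\left(15 \cdot 6 - 3\right)^{2}}{2} = - \frac{\left(90 - 3\right)^{2}}{2} = - \frac{87^{2}}{2} = \left(- \frac{1}{2}\right) 7569 = - \frac{7569}{2} \approx -3784.5$)
$\frac{\left(4757 + V{\left(61,57 + 52 \right)}\right) + 37049}{t + 3311} = \frac{\left(4757 + 61\right) + 37049}{- \frac{7569}{2} + 3311} = \frac{4818 + 37049}{- \frac{947}{2}} = 41867 \left(- \frac{2}{947}\right) = - \frac{83734}{947}$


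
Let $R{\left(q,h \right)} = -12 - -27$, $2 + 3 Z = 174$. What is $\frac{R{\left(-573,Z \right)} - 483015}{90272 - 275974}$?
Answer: $\frac{10500}{4037} \approx 2.6009$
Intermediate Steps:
$Z = \frac{172}{3}$ ($Z = - \frac{2}{3} + \frac{1}{3} \cdot 174 = - \frac{2}{3} + 58 = \frac{172}{3} \approx 57.333$)
$R{\left(q,h \right)} = 15$ ($R{\left(q,h \right)} = -12 + 27 = 15$)
$\frac{R{\left(-573,Z \right)} - 483015}{90272 - 275974} = \frac{15 - 483015}{90272 - 275974} = - \frac{483000}{-185702} = \left(-483000\right) \left(- \frac{1}{185702}\right) = \frac{10500}{4037}$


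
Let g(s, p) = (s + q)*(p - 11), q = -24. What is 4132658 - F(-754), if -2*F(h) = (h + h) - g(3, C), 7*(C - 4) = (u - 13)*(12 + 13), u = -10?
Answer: 4130968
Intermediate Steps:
C = -547/7 (C = 4 + ((-10 - 13)*(12 + 13))/7 = 4 + (-23*25)/7 = 4 + (1/7)*(-575) = 4 - 575/7 = -547/7 ≈ -78.143)
g(s, p) = (-24 + s)*(-11 + p) (g(s, p) = (s - 24)*(p - 11) = (-24 + s)*(-11 + p))
F(h) = 936 - h (F(h) = -((h + h) - (264 - 24*(-547/7) - 11*3 - 547/7*3))/2 = -(2*h - (264 + 13128/7 - 33 - 1641/7))/2 = -(2*h - 1*1872)/2 = -(2*h - 1872)/2 = -(-1872 + 2*h)/2 = 936 - h)
4132658 - F(-754) = 4132658 - (936 - 1*(-754)) = 4132658 - (936 + 754) = 4132658 - 1*1690 = 4132658 - 1690 = 4130968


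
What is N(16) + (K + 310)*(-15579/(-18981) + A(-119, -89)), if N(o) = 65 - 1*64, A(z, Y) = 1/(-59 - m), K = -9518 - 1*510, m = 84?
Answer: -794909615/100529 ≈ -7907.3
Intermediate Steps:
K = -10028 (K = -9518 - 510 = -10028)
A(z, Y) = -1/143 (A(z, Y) = 1/(-59 - 1*84) = 1/(-59 - 84) = 1/(-143) = -1/143)
N(o) = 1 (N(o) = 65 - 64 = 1)
N(16) + (K + 310)*(-15579/(-18981) + A(-119, -89)) = 1 + (-10028 + 310)*(-15579/(-18981) - 1/143) = 1 - 9718*(-15579*(-1/18981) - 1/143) = 1 - 9718*(577/703 - 1/143) = 1 - 9718*81808/100529 = 1 - 795010144/100529 = -794909615/100529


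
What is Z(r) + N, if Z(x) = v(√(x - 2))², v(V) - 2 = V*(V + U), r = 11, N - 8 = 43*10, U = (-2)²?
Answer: 967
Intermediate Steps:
U = 4
N = 438 (N = 8 + 43*10 = 8 + 430 = 438)
v(V) = 2 + V*(4 + V) (v(V) = 2 + V*(V + 4) = 2 + V*(4 + V))
Z(x) = (x + 4*√(-2 + x))² (Z(x) = (2 + (√(x - 2))² + 4*√(x - 2))² = (2 + (√(-2 + x))² + 4*√(-2 + x))² = (2 + (-2 + x) + 4*√(-2 + x))² = (x + 4*√(-2 + x))²)
Z(r) + N = (11 + 4*√(-2 + 11))² + 438 = (11 + 4*√9)² + 438 = (11 + 4*3)² + 438 = (11 + 12)² + 438 = 23² + 438 = 529 + 438 = 967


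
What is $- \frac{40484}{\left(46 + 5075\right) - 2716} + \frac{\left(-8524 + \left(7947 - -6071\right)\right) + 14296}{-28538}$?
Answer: $- \frac{601463671}{34316945} \approx -17.527$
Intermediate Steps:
$- \frac{40484}{\left(46 + 5075\right) - 2716} + \frac{\left(-8524 + \left(7947 - -6071\right)\right) + 14296}{-28538} = - \frac{40484}{5121 - 2716} + \left(\left(-8524 + \left(7947 + 6071\right)\right) + 14296\right) \left(- \frac{1}{28538}\right) = - \frac{40484}{2405} + \left(\left(-8524 + 14018\right) + 14296\right) \left(- \frac{1}{28538}\right) = \left(-40484\right) \frac{1}{2405} + \left(5494 + 14296\right) \left(- \frac{1}{28538}\right) = - \frac{40484}{2405} + 19790 \left(- \frac{1}{28538}\right) = - \frac{40484}{2405} - \frac{9895}{14269} = - \frac{601463671}{34316945}$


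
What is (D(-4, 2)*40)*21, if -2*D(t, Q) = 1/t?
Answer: 105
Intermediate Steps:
D(t, Q) = -1/(2*t)
(D(-4, 2)*40)*21 = (-1/2/(-4)*40)*21 = (-1/2*(-1/4)*40)*21 = ((1/8)*40)*21 = 5*21 = 105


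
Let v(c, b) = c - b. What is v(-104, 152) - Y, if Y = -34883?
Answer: 34627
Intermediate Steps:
v(-104, 152) - Y = (-104 - 1*152) - 1*(-34883) = (-104 - 152) + 34883 = -256 + 34883 = 34627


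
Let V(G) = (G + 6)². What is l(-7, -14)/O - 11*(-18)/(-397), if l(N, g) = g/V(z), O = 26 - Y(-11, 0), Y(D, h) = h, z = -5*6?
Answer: -1485403/2972736 ≈ -0.49968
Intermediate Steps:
z = -30
O = 26 (O = 26 - 1*0 = 26 + 0 = 26)
V(G) = (6 + G)²
l(N, g) = g/576 (l(N, g) = g/((6 - 30)²) = g/((-24)²) = g/576)
l(-7, -14)/O - 11*(-18)/(-397) = ((1/576)*(-14))/26 - 11*(-18)/(-397) = -7/288*1/26 + 198*(-1/397) = -7/7488 - 198/397 = -1485403/2972736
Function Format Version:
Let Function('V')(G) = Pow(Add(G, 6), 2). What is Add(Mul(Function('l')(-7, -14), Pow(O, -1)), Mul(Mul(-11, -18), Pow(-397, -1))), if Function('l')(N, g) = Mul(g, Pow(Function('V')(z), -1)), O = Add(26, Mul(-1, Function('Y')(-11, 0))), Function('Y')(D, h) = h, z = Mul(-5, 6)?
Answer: Rational(-1485403, 2972736) ≈ -0.49968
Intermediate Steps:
z = -30
O = 26 (O = Add(26, Mul(-1, 0)) = Add(26, 0) = 26)
Function('V')(G) = Pow(Add(6, G), 2)
Function('l')(N, g) = Mul(Rational(1, 576), g) (Function('l')(N, g) = Mul(g, Pow(Pow(Add(6, -30), 2), -1)) = Mul(g, Pow(Pow(-24, 2), -1)) = Mul(g, Pow(576, -1)) = Mul(g, Rational(1, 576)) = Mul(Rational(1, 576), g))
Add(Mul(Function('l')(-7, -14), Pow(O, -1)), Mul(Mul(-11, -18), Pow(-397, -1))) = Add(Mul(Mul(Rational(1, 576), -14), Pow(26, -1)), Mul(Mul(-11, -18), Pow(-397, -1))) = Add(Mul(Rational(-7, 288), Rational(1, 26)), Mul(198, Rational(-1, 397))) = Add(Rational(-7, 7488), Rational(-198, 397)) = Rational(-1485403, 2972736)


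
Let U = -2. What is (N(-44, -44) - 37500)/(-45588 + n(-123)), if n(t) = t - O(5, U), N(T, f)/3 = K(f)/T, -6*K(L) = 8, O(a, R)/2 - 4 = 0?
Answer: 412499/502909 ≈ 0.82023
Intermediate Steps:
O(a, R) = 8 (O(a, R) = 8 + 2*0 = 8 + 0 = 8)
K(L) = -4/3 (K(L) = -1/6*8 = -4/3)
N(T, f) = -4/T (N(T, f) = 3*(-4/(3*T)) = -4/T)
n(t) = -8 + t (n(t) = t - 1*8 = t - 8 = -8 + t)
(N(-44, -44) - 37500)/(-45588 + n(-123)) = (-4/(-44) - 37500)/(-45588 + (-8 - 123)) = (-4*(-1/44) - 37500)/(-45588 - 131) = (1/11 - 37500)/(-45719) = -412499/11*(-1/45719) = 412499/502909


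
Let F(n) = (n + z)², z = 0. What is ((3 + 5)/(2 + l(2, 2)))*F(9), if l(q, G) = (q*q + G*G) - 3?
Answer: 648/7 ≈ 92.571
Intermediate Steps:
l(q, G) = -3 + G² + q² (l(q, G) = (q² + G²) - 3 = (G² + q²) - 3 = -3 + G² + q²)
F(n) = n² (F(n) = (n + 0)² = n²)
((3 + 5)/(2 + l(2, 2)))*F(9) = ((3 + 5)/(2 + (-3 + 2² + 2²)))*9² = (8/(2 + (-3 + 4 + 4)))*81 = (8/(2 + 5))*81 = (8/7)*81 = 648/7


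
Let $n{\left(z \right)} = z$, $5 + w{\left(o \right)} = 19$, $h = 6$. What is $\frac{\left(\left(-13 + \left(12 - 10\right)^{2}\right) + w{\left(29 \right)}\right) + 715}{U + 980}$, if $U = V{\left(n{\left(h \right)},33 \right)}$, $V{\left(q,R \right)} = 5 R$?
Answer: $\frac{144}{229} \approx 0.62882$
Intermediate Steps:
$w{\left(o \right)} = 14$ ($w{\left(o \right)} = -5 + 19 = 14$)
$U = 165$ ($U = 5 \cdot 33 = 165$)
$\frac{\left(\left(-13 + \left(12 - 10\right)^{2}\right) + w{\left(29 \right)}\right) + 715}{U + 980} = \frac{\left(\left(-13 + \left(12 - 10\right)^{2}\right) + 14\right) + 715}{165 + 980} = \frac{\left(\left(-13 + 2^{2}\right) + 14\right) + 715}{1145} = \left(\left(\left(-13 + 4\right) + 14\right) + 715\right) \frac{1}{1145} = \left(\left(-9 + 14\right) + 715\right) \frac{1}{1145} = \left(5 + 715\right) \frac{1}{1145} = 720 \cdot \frac{1}{1145} = \frac{144}{229}$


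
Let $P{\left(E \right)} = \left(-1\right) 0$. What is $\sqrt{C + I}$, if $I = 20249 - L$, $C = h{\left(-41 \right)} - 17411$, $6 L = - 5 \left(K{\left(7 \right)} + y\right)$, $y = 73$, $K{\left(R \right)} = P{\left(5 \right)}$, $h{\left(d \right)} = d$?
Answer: $\frac{\sqrt{102882}}{6} \approx 53.459$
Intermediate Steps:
$P{\left(E \right)} = 0$
$K{\left(R \right)} = 0$
$L = - \frac{365}{6}$ ($L = \frac{\left(-5\right) \left(0 + 73\right)}{6} = \frac{\left(-5\right) 73}{6} = \frac{1}{6} \left(-365\right) = - \frac{365}{6} \approx -60.833$)
$C = -17452$ ($C = -41 - 17411 = -17452$)
$I = \frac{121859}{6}$ ($I = 20249 - - \frac{365}{6} = 20249 + \frac{365}{6} = \frac{121859}{6} \approx 20310.0$)
$\sqrt{C + I} = \sqrt{-17452 + \frac{121859}{6}} = \sqrt{\frac{17147}{6}} = \frac{\sqrt{102882}}{6}$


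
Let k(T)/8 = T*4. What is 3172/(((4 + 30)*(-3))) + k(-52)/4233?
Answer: -44434/1411 ≈ -31.491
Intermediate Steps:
k(T) = 32*T (k(T) = 8*(T*4) = 8*(4*T) = 32*T)
3172/(((4 + 30)*(-3))) + k(-52)/4233 = 3172/(((4 + 30)*(-3))) + (32*(-52))/4233 = 3172/((34*(-3))) - 1664*1/4233 = 3172/(-102) - 1664/4233 = 3172*(-1/102) - 1664/4233 = -1586/51 - 1664/4233 = -44434/1411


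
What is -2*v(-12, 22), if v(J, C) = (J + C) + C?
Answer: -64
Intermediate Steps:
v(J, C) = J + 2*C (v(J, C) = (C + J) + C = J + 2*C)
-2*v(-12, 22) = -2*(-12 + 2*22) = -2*(-12 + 44) = -2*32 = -64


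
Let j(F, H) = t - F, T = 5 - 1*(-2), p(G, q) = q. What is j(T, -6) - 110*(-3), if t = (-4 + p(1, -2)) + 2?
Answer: 319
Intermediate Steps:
T = 7 (T = 5 + 2 = 7)
t = -4 (t = (-4 - 2) + 2 = -6 + 2 = -4)
j(F, H) = -4 - F
j(T, -6) - 110*(-3) = (-4 - 1*7) - 110*(-3) = (-4 - 7) + 330 = -11 + 330 = 319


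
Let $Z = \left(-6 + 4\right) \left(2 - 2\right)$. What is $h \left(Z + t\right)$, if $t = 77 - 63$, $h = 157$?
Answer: $2198$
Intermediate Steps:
$Z = 0$ ($Z = \left(-2\right) 0 = 0$)
$t = 14$ ($t = 77 - 63 = 14$)
$h \left(Z + t\right) = 157 \left(0 + 14\right) = 157 \cdot 14 = 2198$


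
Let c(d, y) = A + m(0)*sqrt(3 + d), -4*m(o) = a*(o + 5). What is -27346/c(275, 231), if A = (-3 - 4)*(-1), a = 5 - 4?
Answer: 1531376/3083 + 273460*sqrt(278)/3083 ≈ 1975.6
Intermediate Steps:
a = 1
m(o) = -5/4 - o/4 (m(o) = -(o + 5)/4 = -(5 + o)/4 = -5/4 - o/4)
A = 7 (A = -7*(-1) = 7)
c(d, y) = 7 - 5*sqrt(3 + d)/4 (c(d, y) = 7 + (-5/4 - 1/4*0)*sqrt(3 + d) = 7 + (-5/4 + 0)*sqrt(3 + d) = 7 - 5*sqrt(3 + d)/4)
-27346/c(275, 231) = -27346/(7 - 5*sqrt(3 + 275)/4) = -27346/(7 - 5*sqrt(278)/4)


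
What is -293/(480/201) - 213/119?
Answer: -2370169/19040 ≈ -124.48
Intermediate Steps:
-293/(480/201) - 213/119 = -293/(480*(1/201)) - 213*1/119 = -293/160/67 - 213/119 = -293*67/160 - 213/119 = -19631/160 - 213/119 = -2370169/19040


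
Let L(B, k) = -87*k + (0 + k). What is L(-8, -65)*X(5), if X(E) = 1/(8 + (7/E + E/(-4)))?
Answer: 111800/163 ≈ 685.89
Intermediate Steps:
X(E) = 1/(8 + 7/E - E/4) (X(E) = 1/(8 + (7/E + E*(-¼))) = 1/(8 + (7/E - E/4)) = 1/(8 + 7/E - E/4))
L(B, k) = -86*k (L(B, k) = -87*k + k = -86*k)
L(-8, -65)*X(5) = (-86*(-65))*(4*5/(28 - 1*5² + 32*5)) = 5590*(4*5/(28 - 1*25 + 160)) = 5590*(4*5/(28 - 25 + 160)) = 5590*(4*5/163) = 5590*(4*5*(1/163)) = 5590*(20/163) = 111800/163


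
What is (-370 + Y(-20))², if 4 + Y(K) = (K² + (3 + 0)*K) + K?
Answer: 2916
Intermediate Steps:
Y(K) = -4 + K² + 4*K (Y(K) = -4 + ((K² + (3 + 0)*K) + K) = -4 + ((K² + 3*K) + K) = -4 + (K² + 4*K) = -4 + K² + 4*K)
(-370 + Y(-20))² = (-370 + (-4 + (-20)² + 4*(-20)))² = (-370 + (-4 + 400 - 80))² = (-370 + 316)² = (-54)² = 2916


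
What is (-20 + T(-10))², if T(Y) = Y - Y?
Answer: 400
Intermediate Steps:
T(Y) = 0
(-20 + T(-10))² = (-20 + 0)² = (-20)² = 400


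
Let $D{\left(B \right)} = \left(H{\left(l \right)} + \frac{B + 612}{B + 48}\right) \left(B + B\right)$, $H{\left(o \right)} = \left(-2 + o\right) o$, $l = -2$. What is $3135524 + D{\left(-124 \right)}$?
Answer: $\frac{59567516}{19} \approx 3.1351 \cdot 10^{6}$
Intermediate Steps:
$H{\left(o \right)} = o \left(-2 + o\right)$
$D{\left(B \right)} = 2 B \left(8 + \frac{612 + B}{48 + B}\right)$ ($D{\left(B \right)} = \left(- 2 \left(-2 - 2\right) + \frac{B + 612}{B + 48}\right) \left(B + B\right) = \left(\left(-2\right) \left(-4\right) + \frac{612 + B}{48 + B}\right) 2 B = \left(8 + \frac{612 + B}{48 + B}\right) 2 B = 2 B \left(8 + \frac{612 + B}{48 + B}\right)$)
$3135524 + D{\left(-124 \right)} = 3135524 + 6 \left(-124\right) \frac{1}{48 - 124} \left(332 + 3 \left(-124\right)\right) = 3135524 + 6 \left(-124\right) \frac{1}{-76} \left(332 - 372\right) = 3135524 + 6 \left(-124\right) \left(- \frac{1}{76}\right) \left(-40\right) = 3135524 - \frac{7440}{19} = \frac{59567516}{19}$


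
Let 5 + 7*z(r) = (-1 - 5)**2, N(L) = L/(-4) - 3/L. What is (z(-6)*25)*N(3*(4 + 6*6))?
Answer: -186155/56 ≈ -3324.2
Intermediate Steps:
N(L) = -3/L - L/4 (N(L) = L*(-1/4) - 3/L = -L/4 - 3/L = -3/L - L/4)
z(r) = 31/7 (z(r) = -5/7 + (-1 - 5)**2/7 = -5/7 + (1/7)*(-6)**2 = -5/7 + (1/7)*36 = -5/7 + 36/7 = 31/7)
(z(-6)*25)*N(3*(4 + 6*6)) = ((31/7)*25)*(-3*1/(3*(4 + 6*6)) - 3*(4 + 6*6)/4) = 775*(-3*1/(3*(4 + 36)) - 3*(4 + 36)/4)/7 = 775*(-3/(3*40) - 3*40/4)/7 = 775*(-3/120 - 1/4*120)/7 = 775*(-3*1/120 - 30)/7 = 775*(-1/40 - 30)/7 = (775/7)*(-1201/40) = -186155/56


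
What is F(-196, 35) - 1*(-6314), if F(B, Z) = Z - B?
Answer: 6545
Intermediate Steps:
F(-196, 35) - 1*(-6314) = (35 - 1*(-196)) - 1*(-6314) = (35 + 196) + 6314 = 231 + 6314 = 6545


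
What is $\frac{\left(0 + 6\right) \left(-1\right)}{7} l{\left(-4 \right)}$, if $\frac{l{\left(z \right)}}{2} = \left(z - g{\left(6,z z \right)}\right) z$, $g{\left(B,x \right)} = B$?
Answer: $- \frac{480}{7} \approx -68.571$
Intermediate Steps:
$l{\left(z \right)} = 2 z \left(-6 + z\right)$ ($l{\left(z \right)} = 2 \left(z - 6\right) z = 2 \left(-6 + z\right) z = 2 z \left(-6 + z\right)$)
$\frac{\left(0 + 6\right) \left(-1\right)}{7} l{\left(-4 \right)} = \frac{\left(0 + 6\right) \left(-1\right)}{7} \cdot 2 \left(-4\right) \left(-6 - 4\right) = 6 \left(-1\right) \frac{1}{7} \cdot 2 \left(-4\right) \left(-10\right) = \left(-6\right) \frac{1}{7} \cdot 80 = \left(- \frac{6}{7}\right) 80 = - \frac{480}{7}$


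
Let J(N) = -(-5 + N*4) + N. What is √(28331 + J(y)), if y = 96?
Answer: 4*√1753 ≈ 167.48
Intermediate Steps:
J(N) = 5 - 3*N (J(N) = -(-5 + 4*N) + N = (5 - 4*N) + N = 5 - 3*N)
√(28331 + J(y)) = √(28331 + (5 - 3*96)) = √(28331 + (5 - 288)) = √(28331 - 283) = √28048 = 4*√1753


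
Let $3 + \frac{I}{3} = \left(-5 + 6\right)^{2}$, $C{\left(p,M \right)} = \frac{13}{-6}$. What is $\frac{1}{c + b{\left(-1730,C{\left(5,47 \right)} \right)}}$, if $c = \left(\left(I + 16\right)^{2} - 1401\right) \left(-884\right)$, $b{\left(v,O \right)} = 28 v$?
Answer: $\frac{1}{1101644} \approx 9.0773 \cdot 10^{-7}$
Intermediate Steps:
$C{\left(p,M \right)} = - \frac{13}{6}$ ($C{\left(p,M \right)} = 13 \left(- \frac{1}{6}\right) = - \frac{13}{6}$)
$I = -6$ ($I = -9 + 3 \left(-5 + 6\right)^{2} = -9 + 3 \cdot 1^{2} = -9 + 3 \cdot 1 = -9 + 3 = -6$)
$c = 1150084$ ($c = \left(\left(-6 + 16\right)^{2} - 1401\right) \left(-884\right) = \left(10^{2} - 1401\right) \left(-884\right) = \left(100 - 1401\right) \left(-884\right) = \left(-1301\right) \left(-884\right) = 1150084$)
$\frac{1}{c + b{\left(-1730,C{\left(5,47 \right)} \right)}} = \frac{1}{1150084 + 28 \left(-1730\right)} = \frac{1}{1150084 - 48440} = \frac{1}{1101644}$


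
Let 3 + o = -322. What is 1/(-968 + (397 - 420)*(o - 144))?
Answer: 1/9819 ≈ 0.00010184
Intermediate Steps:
o = -325 (o = -3 - 322 = -325)
1/(-968 + (397 - 420)*(o - 144)) = 1/(-968 + (397 - 420)*(-325 - 144)) = 1/(-968 - 23*(-469)) = 1/(-968 + 10787) = 1/9819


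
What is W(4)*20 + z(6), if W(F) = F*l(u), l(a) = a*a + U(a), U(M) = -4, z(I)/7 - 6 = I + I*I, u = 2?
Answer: 336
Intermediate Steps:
z(I) = 42 + 7*I + 7*I**2 (z(I) = 42 + 7*(I + I*I) = 42 + 7*(I + I**2) = 42 + (7*I + 7*I**2) = 42 + 7*I + 7*I**2)
l(a) = -4 + a**2 (l(a) = a*a - 4 = a**2 - 4 = -4 + a**2)
W(F) = 0 (W(F) = F*(-4 + 2**2) = F*(-4 + 4) = F*0 = 0)
W(4)*20 + z(6) = 0*20 + (42 + 7*6 + 7*6**2) = 0 + (42 + 42 + 7*36) = 0 + (42 + 42 + 252) = 0 + 336 = 336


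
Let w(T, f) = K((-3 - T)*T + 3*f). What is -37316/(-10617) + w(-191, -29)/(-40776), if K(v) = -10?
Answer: 84539077/24051044 ≈ 3.5150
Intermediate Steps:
w(T, f) = -10
-37316/(-10617) + w(-191, -29)/(-40776) = -37316/(-10617) - 10/(-40776) = -37316*(-1/10617) - 10*(-1/40776) = 37316/10617 + 5/20388 = 84539077/24051044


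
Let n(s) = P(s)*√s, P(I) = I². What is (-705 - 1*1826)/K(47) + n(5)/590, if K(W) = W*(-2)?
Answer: 2531/94 + 5*√5/118 ≈ 27.020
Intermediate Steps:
K(W) = -2*W
n(s) = s^(5/2) (n(s) = s²*√s = s^(5/2))
(-705 - 1*1826)/K(47) + n(5)/590 = (-705 - 1*1826)/((-2*47)) + 5^(5/2)/590 = (-705 - 1826)/(-94) + (25*√5)*(1/590) = -2531*(-1/94) + 5*√5/118 = 2531/94 + 5*√5/118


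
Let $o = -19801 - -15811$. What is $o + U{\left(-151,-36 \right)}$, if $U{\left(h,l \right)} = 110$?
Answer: $-3880$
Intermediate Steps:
$o = -3990$ ($o = -19801 + 15811 = -3990$)
$o + U{\left(-151,-36 \right)} = -3990 + 110 = -3880$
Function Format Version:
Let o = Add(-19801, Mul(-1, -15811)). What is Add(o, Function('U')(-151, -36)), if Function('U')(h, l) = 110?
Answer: -3880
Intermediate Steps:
o = -3990 (o = Add(-19801, 15811) = -3990)
Add(o, Function('U')(-151, -36)) = Add(-3990, 110) = -3880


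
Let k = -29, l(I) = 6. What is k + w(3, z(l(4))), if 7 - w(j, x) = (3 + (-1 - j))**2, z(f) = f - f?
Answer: -23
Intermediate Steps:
z(f) = 0
w(j, x) = 7 - (2 - j)**2 (w(j, x) = 7 - (3 + (-1 - j))**2 = 7 - (2 - j)**2)
k + w(3, z(l(4))) = -29 + (7 - (-2 + 3)**2) = -29 + (7 - 1*1**2) = -29 + (7 - 1*1) = -29 + (7 - 1) = -29 + 6 = -23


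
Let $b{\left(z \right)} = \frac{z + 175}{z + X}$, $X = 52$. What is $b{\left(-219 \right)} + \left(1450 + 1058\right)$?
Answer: $\frac{418880}{167} \approx 2508.3$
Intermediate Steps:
$b{\left(z \right)} = \frac{175 + z}{52 + z}$ ($b{\left(z \right)} = \frac{z + 175}{z + 52} = \frac{175 + z}{52 + z}$)
$b{\left(-219 \right)} + \left(1450 + 1058\right) = \frac{175 - 219}{52 - 219} + \left(1450 + 1058\right) = \frac{1}{-167} \left(-44\right) + 2508 = \left(- \frac{1}{167}\right) \left(-44\right) + 2508 = \frac{44}{167} + 2508 = \frac{418880}{167}$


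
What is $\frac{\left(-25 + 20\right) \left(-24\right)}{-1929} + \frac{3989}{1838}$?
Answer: $\frac{2491407}{1181834} \approx 2.1081$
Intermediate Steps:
$\frac{\left(-25 + 20\right) \left(-24\right)}{-1929} + \frac{3989}{1838} = \left(-5\right) \left(-24\right) \left(- \frac{1}{1929}\right) + 3989 \cdot \frac{1}{1838} = 120 \left(- \frac{1}{1929}\right) + \frac{3989}{1838} = - \frac{40}{643} + \frac{3989}{1838} = \frac{2491407}{1181834}$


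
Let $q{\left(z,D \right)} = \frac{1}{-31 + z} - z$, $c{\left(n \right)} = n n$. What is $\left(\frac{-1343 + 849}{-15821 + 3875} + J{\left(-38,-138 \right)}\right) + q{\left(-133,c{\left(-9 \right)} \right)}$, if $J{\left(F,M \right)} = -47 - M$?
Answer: $\frac{219458663}{979572} \approx 224.04$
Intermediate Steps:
$c{\left(n \right)} = n^{2}$
$\left(\frac{-1343 + 849}{-15821 + 3875} + J{\left(-38,-138 \right)}\right) + q{\left(-133,c{\left(-9 \right)} \right)} = \left(\frac{-1343 + 849}{-15821 + 3875} - -91\right) + \frac{1 - \left(-133\right)^{2} + 31 \left(-133\right)}{-31 - 133} = \left(- \frac{494}{-11946} + \left(-47 + 138\right)\right) + \frac{1 - 17689 - 4123}{-164} = \left(\left(-494\right) \left(- \frac{1}{11946}\right) + 91\right) - \frac{1 - 17689 - 4123}{164} = \left(\frac{247}{5973} + 91\right) - - \frac{21811}{164} = \frac{543790}{5973} + \frac{21811}{164} = \frac{219458663}{979572}$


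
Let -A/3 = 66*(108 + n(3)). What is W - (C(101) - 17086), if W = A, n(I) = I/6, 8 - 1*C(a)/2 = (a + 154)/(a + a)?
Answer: -445458/101 ≈ -4410.5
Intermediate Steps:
C(a) = 16 - (154 + a)/a (C(a) = 16 - 2*(a + 154)/(a + a) = 16 - 2*(154 + a)/(2*a) = 16 - 2*(154 + a)*1/(2*a) = 16 - (154 + a)/a)
n(I) = I/6 (n(I) = I*(1/6) = I/6)
A = -21483 (A = -198*(108 + (1/6)*3) = -198*(108 + 1/2) = -198*217/2 = -3*7161 = -21483)
W = -21483
W - (C(101) - 17086) = -21483 - ((15 - 154/101) - 17086) = -21483 - (1361/101 - 17086) = -21483 - 1*(-1724325/101) = -21483 + 1724325/101 = -445458/101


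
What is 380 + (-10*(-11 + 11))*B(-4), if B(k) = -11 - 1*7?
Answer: 380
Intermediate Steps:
B(k) = -18 (B(k) = -11 - 7 = -18)
380 + (-10*(-11 + 11))*B(-4) = 380 - 10*(-11 + 11)*(-18) = 380 - 10*0*(-18) = 380 + 0*(-18) = 380 + 0 = 380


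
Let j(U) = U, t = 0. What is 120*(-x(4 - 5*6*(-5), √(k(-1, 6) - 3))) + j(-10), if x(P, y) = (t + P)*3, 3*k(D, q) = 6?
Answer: -55450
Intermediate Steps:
k(D, q) = 2 (k(D, q) = (⅓)*6 = 2)
x(P, y) = 3*P (x(P, y) = (0 + P)*3 = P*3 = 3*P)
120*(-x(4 - 5*6*(-5), √(k(-1, 6) - 3))) + j(-10) = 120*(-3*(4 - 5*6*(-5))) - 10 = 120*(-3*(4 - 30*(-5))) - 10 = 120*(-3*(4 + 150)) - 10 = 120*(-3*154) - 10 = 120*(-1*462) - 10 = 120*(-462) - 10 = -55440 - 10 = -55450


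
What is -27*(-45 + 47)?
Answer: -54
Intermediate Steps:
-27*(-45 + 47) = -27*2 = -54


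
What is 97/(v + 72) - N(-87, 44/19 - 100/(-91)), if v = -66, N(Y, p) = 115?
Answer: -593/6 ≈ -98.833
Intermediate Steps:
97/(v + 72) - N(-87, 44/19 - 100/(-91)) = 97/(-66 + 72) - 1*115 = 97/6 - 115 = -593/6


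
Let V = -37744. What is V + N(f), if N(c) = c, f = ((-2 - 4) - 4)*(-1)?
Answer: -37734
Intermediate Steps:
f = 10 (f = (-6 - 4)*(-1) = -10*(-1) = 10)
V + N(f) = -37744 + 10 = -37734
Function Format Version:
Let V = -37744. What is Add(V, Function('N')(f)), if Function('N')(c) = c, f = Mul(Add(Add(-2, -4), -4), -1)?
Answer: -37734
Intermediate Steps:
f = 10 (f = Mul(Add(-6, -4), -1) = Mul(-10, -1) = 10)
Add(V, Function('N')(f)) = Add(-37744, 10) = -37734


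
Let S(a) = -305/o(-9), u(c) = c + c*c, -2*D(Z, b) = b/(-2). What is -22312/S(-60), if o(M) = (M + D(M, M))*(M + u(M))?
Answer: -3162726/61 ≈ -51848.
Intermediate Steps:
D(Z, b) = b/4 (D(Z, b) = -b/(2*(-2)) = -b*(-1)/(2*2) = -(-1)*b/4 = b/4)
u(c) = c + c²
o(M) = 5*M*(M + M*(1 + M))/4 (o(M) = (M + M/4)*(M + M*(1 + M)) = (5*M/4)*(M + M*(1 + M)) = 5*M*(M + M*(1 + M))/4)
S(a) = 244/567 (S(a) = -305*4/(405*(2 - 9)) = -305/((5/4)*81*(-7)) = -305/(-2835/4) = -305*(-4/2835) = 244/567)
-22312/S(-60) = -22312/244/567 = -22312*567/244 = -3162726/61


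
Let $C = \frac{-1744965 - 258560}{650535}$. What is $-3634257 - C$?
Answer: $- \frac{472841874794}{130107} \approx -3.6343 \cdot 10^{6}$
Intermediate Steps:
$C = - \frac{400705}{130107}$ ($C = \left(-1744965 - 258560\right) \frac{1}{650535} = \left(-2003525\right) \frac{1}{650535} = - \frac{400705}{130107} \approx -3.0798$)
$-3634257 - C = -3634257 - - \frac{400705}{130107} = -3634257 + \frac{400705}{130107} = - \frac{472841874794}{130107}$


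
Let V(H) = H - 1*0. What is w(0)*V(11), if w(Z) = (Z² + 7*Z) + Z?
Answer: 0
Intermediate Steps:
V(H) = H (V(H) = H + 0 = H)
w(Z) = Z² + 8*Z
w(0)*V(11) = (0*(8 + 0))*11 = (0*8)*11 = 0*11 = 0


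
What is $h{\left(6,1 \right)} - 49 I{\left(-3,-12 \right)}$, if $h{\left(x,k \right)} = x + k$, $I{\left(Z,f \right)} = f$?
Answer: $595$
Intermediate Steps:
$h{\left(x,k \right)} = k + x$
$h{\left(6,1 \right)} - 49 I{\left(-3,-12 \right)} = \left(1 + 6\right) - -588 = 7 + 588 = 595$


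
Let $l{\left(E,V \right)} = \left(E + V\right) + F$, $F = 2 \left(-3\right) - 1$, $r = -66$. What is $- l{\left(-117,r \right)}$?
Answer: $190$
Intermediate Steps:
$F = -7$ ($F = -6 - 1 = -7$)
$l{\left(E,V \right)} = -7 + E + V$ ($l{\left(E,V \right)} = \left(E + V\right) - 7 = -7 + E + V$)
$- l{\left(-117,r \right)} = - (-7 - 117 - 66) = \left(-1\right) \left(-190\right) = 190$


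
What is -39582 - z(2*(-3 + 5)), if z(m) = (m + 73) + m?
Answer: -39663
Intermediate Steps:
z(m) = 73 + 2*m (z(m) = (73 + m) + m = 73 + 2*m)
-39582 - z(2*(-3 + 5)) = -39582 - (73 + 2*(2*(-3 + 5))) = -39582 - (73 + 2*(2*2)) = -39582 - (73 + 2*4) = -39582 - (73 + 8) = -39582 - 1*81 = -39582 - 81 = -39663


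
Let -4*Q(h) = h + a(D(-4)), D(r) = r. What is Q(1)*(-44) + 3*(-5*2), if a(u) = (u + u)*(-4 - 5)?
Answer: 773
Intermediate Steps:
a(u) = -18*u (a(u) = (2*u)*(-9) = -18*u)
Q(h) = -18 - h/4 (Q(h) = -(h - 18*(-4))/4 = -(h + 72)/4 = -(72 + h)/4 = -18 - h/4)
Q(1)*(-44) + 3*(-5*2) = (-18 - 1/4*1)*(-44) + 3*(-5*2) = (-18 - 1/4)*(-44) + 3*(-10) = -73/4*(-44) - 30 = 803 - 30 = 773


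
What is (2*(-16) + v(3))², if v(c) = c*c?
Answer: 529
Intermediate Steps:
v(c) = c²
(2*(-16) + v(3))² = (2*(-16) + 3²)² = (-32 + 9)² = (-23)² = 529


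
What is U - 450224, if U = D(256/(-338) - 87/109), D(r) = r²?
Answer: -152775147986959/339333241 ≈ -4.5022e+5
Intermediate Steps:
U = 821109025/339333241 (U = (256/(-338) - 87/109)² = (256*(-1/338) - 87*1/109)² = (-128/169 - 87/109)² = (-28655/18421)² = 821109025/339333241 ≈ 2.4198)
U - 450224 = 821109025/339333241 - 450224 = -152775147986959/339333241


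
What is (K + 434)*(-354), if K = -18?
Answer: -147264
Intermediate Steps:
(K + 434)*(-354) = (-18 + 434)*(-354) = 416*(-354) = -147264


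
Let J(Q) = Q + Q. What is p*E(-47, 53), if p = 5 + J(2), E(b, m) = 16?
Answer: 144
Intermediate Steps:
J(Q) = 2*Q
p = 9 (p = 5 + 2*2 = 5 + 4 = 9)
p*E(-47, 53) = 9*16 = 144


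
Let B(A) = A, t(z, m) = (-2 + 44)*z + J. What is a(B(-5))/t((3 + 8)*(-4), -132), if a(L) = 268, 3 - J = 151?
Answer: -67/499 ≈ -0.13427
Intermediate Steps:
J = -148 (J = 3 - 1*151 = 3 - 151 = -148)
t(z, m) = -148 + 42*z (t(z, m) = (-2 + 44)*z - 148 = 42*z - 148 = -148 + 42*z)
a(B(-5))/t((3 + 8)*(-4), -132) = 268/(-148 + 42*((3 + 8)*(-4))) = 268/(-148 + 42*(11*(-4))) = 268/(-148 + 42*(-44)) = 268/(-148 - 1848) = 268/(-1996) = 268*(-1/1996) = -67/499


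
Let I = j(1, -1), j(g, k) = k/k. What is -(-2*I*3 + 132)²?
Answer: -15876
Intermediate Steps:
j(g, k) = 1
I = 1
-(-2*I*3 + 132)² = -(-2*1*3 + 132)² = -(-2*3 + 132)² = -(-6 + 132)² = -1*126² = -1*15876 = -15876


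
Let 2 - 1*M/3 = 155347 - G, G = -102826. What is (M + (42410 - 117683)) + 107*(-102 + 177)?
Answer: -841761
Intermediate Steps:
M = -774513 (M = 6 - 3*(155347 - 1*(-102826)) = 6 - 3*(155347 + 102826) = 6 - 3*258173 = 6 - 774519 = -774513)
(M + (42410 - 117683)) + 107*(-102 + 177) = (-774513 + (42410 - 117683)) + 107*(-102 + 177) = (-774513 - 75273) + 107*75 = -849786 + 8025 = -841761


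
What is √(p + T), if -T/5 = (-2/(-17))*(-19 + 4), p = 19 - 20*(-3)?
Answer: √25381/17 ≈ 9.3714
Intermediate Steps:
p = 79 (p = 19 + 60 = 79)
T = 150/17 (T = -5*(-2/(-17))*(-19 + 4) = -5*(-2*(-1/17))*(-15) = -10*(-15)/17 = -5*(-30/17) = 150/17 ≈ 8.8235)
√(p + T) = √(79 + 150/17) = √(1493/17) = √25381/17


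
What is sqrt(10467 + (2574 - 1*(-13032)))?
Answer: 3*sqrt(2897) ≈ 161.47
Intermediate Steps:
sqrt(10467 + (2574 - 1*(-13032))) = sqrt(10467 + (2574 + 13032)) = sqrt(10467 + 15606) = sqrt(26073) = 3*sqrt(2897)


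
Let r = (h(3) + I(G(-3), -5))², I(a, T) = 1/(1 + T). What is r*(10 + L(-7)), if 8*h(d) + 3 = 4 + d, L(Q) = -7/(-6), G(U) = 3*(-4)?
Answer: 67/96 ≈ 0.69792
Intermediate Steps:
G(U) = -12
L(Q) = 7/6 (L(Q) = -7*(-⅙) = 7/6)
h(d) = ⅛ + d/8 (h(d) = -3/8 + (4 + d)/8 = -3/8 + (½ + d/8) = ⅛ + d/8)
r = 1/16 (r = ((⅛ + (⅛)*3) + 1/(1 - 5))² = ((⅛ + 3/8) + 1/(-4))² = (½ - ¼)² = (¼)² = 1/16 ≈ 0.062500)
r*(10 + L(-7)) = (10 + 7/6)/16 = (1/16)*(67/6) = 67/96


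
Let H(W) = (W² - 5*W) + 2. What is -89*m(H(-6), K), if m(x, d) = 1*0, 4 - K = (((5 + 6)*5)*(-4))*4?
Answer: 0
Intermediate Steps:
H(W) = 2 + W² - 5*W
K = 884 (K = 4 - ((5 + 6)*5)*(-4)*4 = 4 - (11*5)*(-4)*4 = 4 - 55*(-4)*4 = 4 - (-220)*4 = 4 - 1*(-880) = 4 + 880 = 884)
m(x, d) = 0
-89*m(H(-6), K) = -89*0 = 0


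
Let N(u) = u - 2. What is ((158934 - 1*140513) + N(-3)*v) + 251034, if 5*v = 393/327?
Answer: 29370464/109 ≈ 2.6945e+5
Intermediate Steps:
v = 131/545 (v = (393/327)/5 = (393*(1/327))/5 = (⅕)*(131/109) = 131/545 ≈ 0.24037)
N(u) = -2 + u
((158934 - 1*140513) + N(-3)*v) + 251034 = ((158934 - 1*140513) + (-2 - 3)*(131/545)) + 251034 = ((158934 - 140513) - 5*131/545) + 251034 = (18421 - 131/109) + 251034 = 2007758/109 + 251034 = 29370464/109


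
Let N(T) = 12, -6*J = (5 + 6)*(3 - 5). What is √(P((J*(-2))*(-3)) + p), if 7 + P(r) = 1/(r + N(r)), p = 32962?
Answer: √38096014/34 ≈ 181.54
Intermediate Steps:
J = 11/3 (J = -(5 + 6)*(3 - 5)/6 = -11*(-2)/6 = -⅙*(-22) = 11/3 ≈ 3.6667)
P(r) = -7 + 1/(12 + r) (P(r) = -7 + 1/(r + 12) = -7 + 1/(12 + r))
√(P((J*(-2))*(-3)) + p) = √((-83 - 7*(11/3)*(-2)*(-3))/(12 + ((11/3)*(-2))*(-3)) + 32962) = √((-83 - (-154)*(-3)/3)/(12 - 22/3*(-3)) + 32962) = √((-83 - 7*22)/(12 + 22) + 32962) = √((-83 - 154)/34 + 32962) = √((1/34)*(-237) + 32962) = √(-237/34 + 32962) = √(1120471/34) = √38096014/34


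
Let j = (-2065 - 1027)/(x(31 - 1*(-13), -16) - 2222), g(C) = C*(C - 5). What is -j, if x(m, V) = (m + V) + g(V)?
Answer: -1546/929 ≈ -1.6642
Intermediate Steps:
g(C) = C*(-5 + C)
x(m, V) = V + m + V*(-5 + V) (x(m, V) = (m + V) + V*(-5 + V) = (V + m) + V*(-5 + V) = V + m + V*(-5 + V))
j = 1546/929 (j = (-2065 - 1027)/((-16 + (31 - 1*(-13)) - 16*(-5 - 16)) - 2222) = -3092/((-16 + (31 + 13) - 16*(-21)) - 2222) = -3092/((-16 + 44 + 336) - 2222) = -3092/(364 - 2222) = -3092/(-1858) = -3092*(-1/1858) = 1546/929 ≈ 1.6642)
-j = -1*1546/929 = -1546/929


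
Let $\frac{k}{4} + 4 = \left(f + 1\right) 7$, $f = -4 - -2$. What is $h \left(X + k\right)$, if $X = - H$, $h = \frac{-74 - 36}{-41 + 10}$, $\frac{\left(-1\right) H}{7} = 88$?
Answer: $\frac{62920}{31} \approx 2029.7$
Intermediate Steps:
$f = -2$ ($f = -4 + 2 = -2$)
$H = -616$ ($H = \left(-7\right) 88 = -616$)
$h = \frac{110}{31}$ ($h = - \frac{110}{-31} = \left(-110\right) \left(- \frac{1}{31}\right) = \frac{110}{31} \approx 3.5484$)
$X = 616$ ($X = \left(-1\right) \left(-616\right) = 616$)
$k = -44$ ($k = -16 + 4 \left(-2 + 1\right) 7 = -16 + 4 \left(\left(-1\right) 7\right) = -16 + 4 \left(-7\right) = -16 - 28 = -44$)
$h \left(X + k\right) = \frac{110 \left(616 - 44\right)}{31} = \frac{110}{31} \cdot 572 = \frac{62920}{31}$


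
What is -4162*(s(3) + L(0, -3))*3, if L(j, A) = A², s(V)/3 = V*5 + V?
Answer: -786618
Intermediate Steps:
s(V) = 18*V (s(V) = 3*(V*5 + V) = 3*(5*V + V) = 3*(6*V) = 18*V)
-4162*(s(3) + L(0, -3))*3 = -4162*(18*3 + (-3)²)*3 = -4162*(54 + 9)*3 = -262206*3 = -4162*189 = -786618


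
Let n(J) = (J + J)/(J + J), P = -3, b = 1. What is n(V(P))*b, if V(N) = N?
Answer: 1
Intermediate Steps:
n(J) = 1 (n(J) = (2*J)/((2*J)) = (2*J)*(1/(2*J)) = 1)
n(V(P))*b = 1*1 = 1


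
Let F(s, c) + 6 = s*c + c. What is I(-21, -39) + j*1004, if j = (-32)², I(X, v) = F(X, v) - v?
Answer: 1028909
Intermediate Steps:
F(s, c) = -6 + c + c*s (F(s, c) = -6 + (s*c + c) = -6 + (c*s + c) = -6 + (c + c*s) = -6 + c + c*s)
I(X, v) = -6 + X*v (I(X, v) = (-6 + v + v*X) - v = (-6 + v + X*v) - v = -6 + X*v)
j = 1024
I(-21, -39) + j*1004 = (-6 - 21*(-39)) + 1024*1004 = (-6 + 819) + 1028096 = 813 + 1028096 = 1028909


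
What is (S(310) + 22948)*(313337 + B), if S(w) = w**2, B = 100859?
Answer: 49309205408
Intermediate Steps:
(S(310) + 22948)*(313337 + B) = (310**2 + 22948)*(313337 + 100859) = (96100 + 22948)*414196 = 119048*414196 = 49309205408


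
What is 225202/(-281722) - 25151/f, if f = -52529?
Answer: -2372022918/7399287469 ≈ -0.32057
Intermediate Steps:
225202/(-281722) - 25151/f = 225202/(-281722) - 25151/(-52529) = 225202*(-1/281722) - 25151*(-1/52529) = -112601/140861 + 25151/52529 = -2372022918/7399287469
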